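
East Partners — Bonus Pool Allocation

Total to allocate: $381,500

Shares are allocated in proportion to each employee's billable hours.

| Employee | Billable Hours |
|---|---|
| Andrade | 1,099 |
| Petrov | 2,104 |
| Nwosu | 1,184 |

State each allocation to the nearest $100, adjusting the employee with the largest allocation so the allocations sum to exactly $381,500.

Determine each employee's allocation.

Billable hours total: 4,387.
Pro-rata amounts: Andrade 1,099/4,387 × $381,500 = 95,570.66; Petrov 2,104/4,387 × $381,500 = 182,966.95; Nwosu 1,184/4,387 × $381,500 = 102,962.39.
Rounded to nearest $100: Andrade $95,600; Petrov $183,000; Nwosu $103,000. Sum = $381,600.
Difference $381,500 − $381,600 = −$100 applied to largest allocation (Petrov): Petrov becomes $182,900.

Andrade: $95,600; Petrov: $182,900; Nwosu: $103,000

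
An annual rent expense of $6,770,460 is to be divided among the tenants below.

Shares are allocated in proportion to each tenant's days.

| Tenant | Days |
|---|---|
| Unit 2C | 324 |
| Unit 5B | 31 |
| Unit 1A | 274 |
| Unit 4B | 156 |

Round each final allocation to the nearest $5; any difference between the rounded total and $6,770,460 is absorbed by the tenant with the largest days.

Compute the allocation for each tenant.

Sum of days: 785.
Pro-rata amounts: Unit 2C 324/785 × $6,770,460 = 2,794,431.90; Unit 5B 31/785 × $6,770,460 = 267,368.48; Unit 1A 274/785 × $6,770,460 = 2,363,192.41; Unit 4B 156/785 × $6,770,460 = 1,345,467.21.
At nearest $5: Unit 2C $2,794,430; Unit 5B $267,370; Unit 1A $2,363,190; Unit 4B $1,345,465. Sum = $6,770,455.
Difference $6,770,460 − $6,770,455 = +$5 applied to largest days (Unit 2C): Unit 2C becomes $2,794,435.

Unit 2C: $2,794,435 · Unit 5B: $267,370 · Unit 1A: $2,363,190 · Unit 4B: $1,345,465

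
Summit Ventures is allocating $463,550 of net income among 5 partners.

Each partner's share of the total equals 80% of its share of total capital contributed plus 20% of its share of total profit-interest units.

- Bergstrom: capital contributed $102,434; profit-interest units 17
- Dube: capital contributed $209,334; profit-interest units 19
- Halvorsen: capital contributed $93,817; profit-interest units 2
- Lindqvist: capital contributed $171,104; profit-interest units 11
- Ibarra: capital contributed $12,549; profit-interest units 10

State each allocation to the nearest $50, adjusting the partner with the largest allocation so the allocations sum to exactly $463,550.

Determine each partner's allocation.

Bergstrom: $91,200; Dube: $161,600; Halvorsen: $62,200; Lindqvist: $124,950; Ibarra: $23,600

Totals — capital contributed 589,238, profit-interest units 59.
Blended shares (80% capital contributed + 20% profit-interest units): Bergstrom 0.1967; Dube 0.3486; Halvorsen 0.1342; Lindqvist 0.2696; Ibarra 0.0509.
Unrounded shares: Bergstrom 91,180.42; Dube 161,601.20; Halvorsen 62,186.93; Lindqvist 124,970.11; Ibarra 23,611.34.
Rounded to nearest $50: Bergstrom $91,200; Dube $161,600; Halvorsen $62,200; Lindqvist $124,950; Ibarra $23,600. Sum = $463,550.
No rounding difference to absorb.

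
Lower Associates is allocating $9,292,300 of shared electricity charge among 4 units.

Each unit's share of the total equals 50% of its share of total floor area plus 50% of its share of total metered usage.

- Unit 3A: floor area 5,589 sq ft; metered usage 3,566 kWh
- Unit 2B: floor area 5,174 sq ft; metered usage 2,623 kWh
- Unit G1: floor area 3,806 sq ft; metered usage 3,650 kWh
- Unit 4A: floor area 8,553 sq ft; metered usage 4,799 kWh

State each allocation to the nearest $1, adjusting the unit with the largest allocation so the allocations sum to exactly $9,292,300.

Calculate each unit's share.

Unit 3A: $2,254,918; Unit 2B: $1,872,216; Unit G1: $1,923,302; Unit 4A: $3,241,864

Totals — floor area 23,122, metered usage 14,638.
Blended shares (50% floor area + 50% metered usage): Unit 3A 0.2427; Unit 2B 0.2015; Unit G1 0.2070; Unit 4A 0.3489.
Pro-rata amounts: Unit 3A 2,254,917.65; Unit 2B 1,872,215.93; Unit G1 1,923,302.33; Unit 4A 3,241,864.09.
At nearest $1: Unit 3A $2,254,918; Unit 2B $1,872,216; Unit G1 $1,923,302; Unit 4A $3,241,864. Sum = $9,292,300.
Sum already equals the total — no adjustment.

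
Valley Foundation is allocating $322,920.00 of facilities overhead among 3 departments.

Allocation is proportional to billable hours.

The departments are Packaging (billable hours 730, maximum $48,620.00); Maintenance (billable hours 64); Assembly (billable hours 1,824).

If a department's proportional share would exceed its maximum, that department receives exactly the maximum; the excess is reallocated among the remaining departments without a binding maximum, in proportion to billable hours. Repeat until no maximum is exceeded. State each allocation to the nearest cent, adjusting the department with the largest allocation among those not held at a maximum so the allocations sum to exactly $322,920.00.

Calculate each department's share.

Sum of billable hours: 2,618.
Unconstrained shares: Packaging 90,042.6280; Maintenance 7,894.1482; Assembly 224,983.2238.
Held at cap: Packaging ($48,620.00); residual $274,300.00 reallocated over remaining billable hours 1,888.
Shares after redistribution: Maintenance 9,298.3051 → $9,298.31; Assembly 265,001.6949 → $265,001.69.

Packaging: $48,620.00 | Maintenance: $9,298.31 | Assembly: $265,001.69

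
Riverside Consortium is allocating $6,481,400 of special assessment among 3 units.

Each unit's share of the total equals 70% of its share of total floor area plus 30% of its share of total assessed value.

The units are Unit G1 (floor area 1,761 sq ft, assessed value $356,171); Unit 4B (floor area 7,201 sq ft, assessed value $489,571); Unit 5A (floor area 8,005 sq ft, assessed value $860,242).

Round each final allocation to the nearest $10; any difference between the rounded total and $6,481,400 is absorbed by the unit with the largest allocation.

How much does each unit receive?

Unit G1: $876,840; Unit 4B: $2,483,540; Unit 5A: $3,121,020

Floor area total 16,967; assessed value total 1,705,984.
Composite weights (70% floor area + 30% assessed value): Unit G1 0.1353; Unit 4B 0.3832; Unit 5A 0.4815.
Pro-rata amounts: Unit G1 876,842.90; Unit 4B 2,483,544.83; Unit 5A 3,121,012.27.
At nearest $10: Unit G1 $876,840; Unit 4B $2,483,540; Unit 5A $3,121,010. Sum = $6,481,390.
Difference $6,481,400 − $6,481,390 = +$10 applied to largest allocation (Unit 5A): Unit 5A becomes $3,121,020.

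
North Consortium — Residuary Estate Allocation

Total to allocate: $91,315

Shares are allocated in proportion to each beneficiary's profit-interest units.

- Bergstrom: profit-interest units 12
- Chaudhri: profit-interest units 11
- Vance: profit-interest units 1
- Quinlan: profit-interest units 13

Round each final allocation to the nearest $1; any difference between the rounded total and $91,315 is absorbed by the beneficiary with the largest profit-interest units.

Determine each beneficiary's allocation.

Bergstrom: $29,616; Chaudhri: $27,148; Vance: $2,468; Quinlan: $32,083

Combined profit-interest units = 37.
Pro-rata amounts: Bergstrom 12/37 × $91,315 = 29,615.68; Chaudhri 11/37 × $91,315 = 27,147.70; Vance 1/37 × $91,315 = 2,467.97; Quinlan 13/37 × $91,315 = 32,083.65.
Rounded to nearest $1: Bergstrom $29,616; Chaudhri $27,148; Vance $2,468; Quinlan $32,084. Sum = $91,316.
Difference $91,315 − $91,316 = −$1 applied to largest profit-interest units (Quinlan): Quinlan becomes $32,083.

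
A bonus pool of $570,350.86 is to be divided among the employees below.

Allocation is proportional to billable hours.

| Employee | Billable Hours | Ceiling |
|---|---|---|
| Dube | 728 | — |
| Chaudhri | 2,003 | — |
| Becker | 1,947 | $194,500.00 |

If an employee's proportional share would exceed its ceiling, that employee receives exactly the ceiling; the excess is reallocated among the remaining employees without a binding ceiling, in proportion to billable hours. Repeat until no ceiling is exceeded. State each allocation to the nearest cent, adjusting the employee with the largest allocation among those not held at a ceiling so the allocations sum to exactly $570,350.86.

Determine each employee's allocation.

Dube: $100,190.20 · Chaudhri: $275,660.66 · Becker: $194,500.00

Combined billable hours = 4,678.
Proportional shares (ignoring caps): Dube 88,759.1762; Chaudhri 244,209.6564; Becker 237,382.0275.
Capped: Becker ($194,500.00); balance $375,850.86 reallocated over remaining billable hours 2,731.
Redistributed shares: Dube 100,190.1963 → $100,190.20; Chaudhri 275,660.6637 → $275,660.66.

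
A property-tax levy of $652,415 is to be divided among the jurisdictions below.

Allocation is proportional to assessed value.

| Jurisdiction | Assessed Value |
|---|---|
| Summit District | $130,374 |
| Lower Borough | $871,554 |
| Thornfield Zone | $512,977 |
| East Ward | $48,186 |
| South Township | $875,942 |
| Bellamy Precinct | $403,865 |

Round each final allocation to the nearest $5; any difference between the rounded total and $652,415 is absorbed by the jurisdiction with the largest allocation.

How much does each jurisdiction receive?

Combined assessed value = 2,842,898.
Pro-rata amounts: Summit District 130,374/2,842,898 × $652,415 = 29,919.45; Lower Borough 871,554/2,842,898 × $652,415 = 200,012.42; Thornfield Zone 512,977/2,842,898 × $652,415 = 117,722.79; East Ward 48,186/2,842,898 × $652,415 = 11,058.18; South Township 875,942/2,842,898 × $652,415 = 201,019.42; Bellamy Precinct 403,865/2,842,898 × $652,415 = 92,682.74.
After rounding ($5): Summit District $29,920; Lower Borough $200,010; Thornfield Zone $117,725; East Ward $11,060; South Township $201,020; Bellamy Precinct $92,685. Sum = $652,420.
Difference $652,415 − $652,420 = −$5 applied to largest allocation (South Township): South Township becomes $201,015.

Summit District: $29,920; Lower Borough: $200,010; Thornfield Zone: $117,725; East Ward: $11,060; South Township: $201,015; Bellamy Precinct: $92,685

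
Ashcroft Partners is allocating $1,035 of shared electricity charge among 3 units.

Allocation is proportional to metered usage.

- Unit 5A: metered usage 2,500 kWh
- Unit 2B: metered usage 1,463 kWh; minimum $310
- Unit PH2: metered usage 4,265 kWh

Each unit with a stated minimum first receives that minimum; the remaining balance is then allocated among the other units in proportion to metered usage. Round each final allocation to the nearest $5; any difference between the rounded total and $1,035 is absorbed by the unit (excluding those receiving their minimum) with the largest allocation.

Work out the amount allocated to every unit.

Guaranteed amounts: Unit 2B $310. Balance $725.
Balance split over remaining metered usage 6,765: Unit 5A 267.92 → $270; Unit PH2 457.08 → $455.

Unit 5A: $270 | Unit 2B: $310 | Unit PH2: $455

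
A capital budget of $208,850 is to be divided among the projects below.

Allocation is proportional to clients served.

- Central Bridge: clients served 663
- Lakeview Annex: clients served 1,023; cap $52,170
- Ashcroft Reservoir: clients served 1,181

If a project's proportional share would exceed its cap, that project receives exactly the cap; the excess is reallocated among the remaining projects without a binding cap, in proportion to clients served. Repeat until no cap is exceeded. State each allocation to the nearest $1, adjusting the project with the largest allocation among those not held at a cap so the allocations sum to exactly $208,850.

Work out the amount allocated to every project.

Combined clients served = 2,867.
Unconstrained shares: Central Bridge 48,297.02; Lakeview Annex 74,521.64; Ashcroft Reservoir 86,031.34.
Capped: Lakeview Annex ($52,170); residual $156,680 reallocated over remaining clients served 1,844.
Remaining shares: Central Bridge 56,333.43 → $56,333; Ashcroft Reservoir 100,346.57 → $100,347.

Central Bridge: $56,333; Lakeview Annex: $52,170; Ashcroft Reservoir: $100,347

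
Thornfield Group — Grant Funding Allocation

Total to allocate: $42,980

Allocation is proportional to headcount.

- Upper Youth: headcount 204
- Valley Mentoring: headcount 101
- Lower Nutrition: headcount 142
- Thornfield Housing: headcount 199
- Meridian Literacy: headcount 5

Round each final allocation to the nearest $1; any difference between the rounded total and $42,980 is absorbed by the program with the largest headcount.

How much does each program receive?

Headcount total: 651.
Pro-rata amounts: Upper Youth 204/651 × $42,980 = 13,468.39; Valley Mentoring 101/651 × $42,980 = 6,668.17; Lower Nutrition 142/651 × $42,980 = 9,375.05; Thornfield Housing 199/651 × $42,980 = 13,138.28; Meridian Literacy 5/651 × $42,980 = 330.11.
Rounded to nearest $1: Upper Youth $13,468; Valley Mentoring $6,668; Lower Nutrition $9,375; Thornfield Housing $13,138; Meridian Literacy $330. Sum = $42,979.
Difference $42,980 − $42,979 = +$1 applied to largest headcount (Upper Youth): Upper Youth becomes $13,469.

Upper Youth: $13,469; Valley Mentoring: $6,668; Lower Nutrition: $9,375; Thornfield Housing: $13,138; Meridian Literacy: $330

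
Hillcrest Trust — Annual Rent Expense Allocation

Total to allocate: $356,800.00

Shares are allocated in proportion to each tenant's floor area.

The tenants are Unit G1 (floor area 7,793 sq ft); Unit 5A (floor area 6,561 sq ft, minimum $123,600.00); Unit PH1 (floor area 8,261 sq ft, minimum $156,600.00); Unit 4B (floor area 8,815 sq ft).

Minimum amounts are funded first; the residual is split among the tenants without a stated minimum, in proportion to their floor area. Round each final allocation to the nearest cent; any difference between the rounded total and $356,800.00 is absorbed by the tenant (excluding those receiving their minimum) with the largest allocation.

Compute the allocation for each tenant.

Fund the minimums — Unit 5A $123,600.00; Unit PH1 $156,600.00. Remaining pool $76,600.00.
Remaining pool split over remaining floor area 16,608: Unit G1 35,943.1479 → $35,943.15; Unit 4B 40,656.8521 → $40,656.85.

Unit G1: $35,943.15 | Unit 5A: $123,600.00 | Unit PH1: $156,600.00 | Unit 4B: $40,656.85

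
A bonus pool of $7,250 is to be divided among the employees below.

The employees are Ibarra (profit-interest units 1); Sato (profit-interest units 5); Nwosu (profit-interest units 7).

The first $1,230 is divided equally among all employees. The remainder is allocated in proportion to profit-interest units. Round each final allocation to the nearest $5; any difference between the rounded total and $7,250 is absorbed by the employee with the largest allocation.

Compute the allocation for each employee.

Ibarra: $875 | Sato: $2,725 | Nwosu: $3,650

First tranche $1,230 split equally: $410 each.
Remainder $6,020 by profit-interest units (total 13): Ibarra 463.08 → $465; Sato 2,315.38 → $2,315; Nwosu 3,241.54 → $3,240.
Totals: Ibarra $410 + $465 = $875; Sato $410 + $2,315 = $2,725; Nwosu $410 + $3,240 = $3,650.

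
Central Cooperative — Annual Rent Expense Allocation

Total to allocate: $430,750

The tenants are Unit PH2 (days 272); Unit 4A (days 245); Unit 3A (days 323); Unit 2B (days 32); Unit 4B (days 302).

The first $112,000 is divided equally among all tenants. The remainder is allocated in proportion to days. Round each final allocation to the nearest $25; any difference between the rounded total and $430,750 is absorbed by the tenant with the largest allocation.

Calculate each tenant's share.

Unit PH2: $96,250; Unit 4A: $88,925; Unit 3A: $110,075; Unit 2B: $31,100; Unit 4B: $104,400

First tranche $112,000 split equally: $22,400 each.
Remainder $318,750 by days (total 1,174): Unit PH2 73,850.09 → $73,850; Unit 4A 66,519.38 → $66,525; Unit 3A 87,696.98 → $87,700; Unit 2B 8,688.25 → $8,700; Unit 4B 81,995.32 → $82,000.
Rounding difference −$25 on remainder applied to Unit 3A.
Totals: Unit PH2 $22,400 + $73,850 = $96,250; Unit 4A $22,400 + $66,525 = $88,925; Unit 3A $22,400 + $87,675 = $110,075; Unit 2B $22,400 + $8,700 = $31,100; Unit 4B $22,400 + $82,000 = $104,400.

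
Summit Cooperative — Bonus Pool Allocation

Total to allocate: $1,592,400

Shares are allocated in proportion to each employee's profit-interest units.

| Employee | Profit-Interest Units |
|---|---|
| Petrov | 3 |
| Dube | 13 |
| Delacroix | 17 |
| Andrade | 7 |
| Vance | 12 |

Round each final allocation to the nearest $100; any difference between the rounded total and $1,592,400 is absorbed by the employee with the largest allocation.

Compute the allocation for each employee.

Combined profit-interest units = 52.
Unrounded shares: Petrov 3/52 × $1,592,400 = 91,869.23; Dube 13/52 × $1,592,400 = 398,100.00; Delacroix 17/52 × $1,592,400 = 520,592.31; Andrade 7/52 × $1,592,400 = 214,361.54; Vance 12/52 × $1,592,400 = 367,476.92.
After rounding ($100): Petrov $91,900; Dube $398,100; Delacroix $520,600; Andrade $214,400; Vance $367,500. Sum = $1,592,500.
Difference $1,592,400 − $1,592,500 = −$100 applied to largest allocation (Delacroix): Delacroix becomes $520,500.

Petrov: $91,900; Dube: $398,100; Delacroix: $520,500; Andrade: $214,400; Vance: $367,500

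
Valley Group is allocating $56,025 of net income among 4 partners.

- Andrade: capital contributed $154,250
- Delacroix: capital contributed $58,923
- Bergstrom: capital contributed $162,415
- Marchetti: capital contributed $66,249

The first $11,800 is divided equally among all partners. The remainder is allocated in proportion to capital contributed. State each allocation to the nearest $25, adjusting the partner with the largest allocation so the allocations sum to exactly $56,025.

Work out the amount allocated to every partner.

$11,800 shared equally gives $2,950 per partner.
Remainder $44,225 by capital contributed (total 441,837): Andrade 15,439.42 → $15,450; Delacroix 5,897.81 → $5,900; Bergstrom 16,256.68 → $16,250; Marchetti 6,631.09 → $6,625.
Totals: Andrade $2,950 + $15,450 = $18,400; Delacroix $2,950 + $5,900 = $8,850; Bergstrom $2,950 + $16,250 = $19,200; Marchetti $2,950 + $6,625 = $9,575.

Andrade: $18,400 · Delacroix: $8,850 · Bergstrom: $19,200 · Marchetti: $9,575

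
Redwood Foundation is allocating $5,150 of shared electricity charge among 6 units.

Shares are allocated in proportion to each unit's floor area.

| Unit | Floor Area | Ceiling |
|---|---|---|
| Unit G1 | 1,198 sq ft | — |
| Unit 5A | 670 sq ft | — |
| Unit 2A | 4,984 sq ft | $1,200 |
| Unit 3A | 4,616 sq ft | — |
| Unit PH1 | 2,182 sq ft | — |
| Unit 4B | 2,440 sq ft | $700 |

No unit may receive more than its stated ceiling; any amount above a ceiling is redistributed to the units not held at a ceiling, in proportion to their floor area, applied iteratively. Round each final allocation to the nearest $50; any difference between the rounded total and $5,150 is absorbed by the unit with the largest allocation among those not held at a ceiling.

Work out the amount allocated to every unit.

Unit G1: $450 · Unit 5A: $250 · Unit 2A: $1,200 · Unit 3A: $1,750 · Unit PH1: $800 · Unit 4B: $700

Total floor area = 16,090.
Unconstrained shares: Unit G1 383.45; Unit 5A 214.45; Unit 2A 1,595.25; Unit 3A 1,477.46; Unit PH1 698.40; Unit 4B 780.98.
Capped: Unit 2A ($1,200), Unit 4B ($700); balance $3,250 reallocated over remaining floor area 8,666.
Shares after redistribution: Unit G1 449.28 → $450; Unit 5A 251.27 → $250; Unit 3A 1,731.13 → $1,750; Unit PH1 818.31 → $800.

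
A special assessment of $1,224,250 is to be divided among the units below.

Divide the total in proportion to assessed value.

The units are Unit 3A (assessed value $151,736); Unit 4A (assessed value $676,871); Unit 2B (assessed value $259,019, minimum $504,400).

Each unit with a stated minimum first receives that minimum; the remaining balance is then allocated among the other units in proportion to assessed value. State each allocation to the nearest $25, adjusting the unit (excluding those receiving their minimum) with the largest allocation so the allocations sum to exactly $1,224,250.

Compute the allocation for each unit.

Unit 3A: $131,825; Unit 4A: $588,025; Unit 2B: $504,400

Guaranteed amounts: Unit 2B $504,400. Residual $719,850.
Residual split over remaining assessed value 828,607: Unit 3A 131,820.22 → $131,825; Unit 4A 588,029.78 → $588,025.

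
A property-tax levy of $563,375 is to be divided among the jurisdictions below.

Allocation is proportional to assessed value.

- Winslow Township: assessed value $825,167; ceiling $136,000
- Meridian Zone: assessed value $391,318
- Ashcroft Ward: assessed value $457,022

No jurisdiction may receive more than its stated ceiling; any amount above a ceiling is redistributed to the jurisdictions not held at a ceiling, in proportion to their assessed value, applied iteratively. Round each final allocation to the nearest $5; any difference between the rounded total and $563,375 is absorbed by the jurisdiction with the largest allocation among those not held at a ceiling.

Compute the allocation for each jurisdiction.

Total assessed value = 1,673,507.
Unconstrained shares: Winslow Township 277,786.98; Meridian Zone 131,734.60; Ashcroft Ward 153,853.42.
Cap binds for Winslow Township ($136,000); residual $427,375 reallocated over remaining assessed value 848,340.
Redistributed shares: Meridian Zone 197,137.39 → $197,135; Ashcroft Ward 230,237.61 → $230,240.

Winslow Township: $136,000; Meridian Zone: $197,135; Ashcroft Ward: $230,240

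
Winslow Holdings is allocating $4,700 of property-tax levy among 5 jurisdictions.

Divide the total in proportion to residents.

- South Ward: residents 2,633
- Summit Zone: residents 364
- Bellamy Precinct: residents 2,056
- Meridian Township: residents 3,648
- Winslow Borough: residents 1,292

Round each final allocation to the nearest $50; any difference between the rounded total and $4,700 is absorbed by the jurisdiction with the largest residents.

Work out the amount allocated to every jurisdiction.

Total residents = 2,633 + 364 + 2,056 + 3,648 + 1,292 = 9,993.
Raw shares: South Ward 1,238.38; Summit Zone 171.20; Bellamy Precinct 967.00; Meridian Township 1,715.76; Winslow Borough 607.67.
Rounded to nearest $50: South Ward $1,250; Summit Zone $150; Bellamy Precinct $950; Meridian Township $1,700; Winslow Borough $600. Sum = $4,650.
Difference $4,700 − $4,650 = +$50 applied to largest residents (Meridian Township): Meridian Township becomes $1,750.

South Ward: $1,250 · Summit Zone: $150 · Bellamy Precinct: $950 · Meridian Township: $1,750 · Winslow Borough: $600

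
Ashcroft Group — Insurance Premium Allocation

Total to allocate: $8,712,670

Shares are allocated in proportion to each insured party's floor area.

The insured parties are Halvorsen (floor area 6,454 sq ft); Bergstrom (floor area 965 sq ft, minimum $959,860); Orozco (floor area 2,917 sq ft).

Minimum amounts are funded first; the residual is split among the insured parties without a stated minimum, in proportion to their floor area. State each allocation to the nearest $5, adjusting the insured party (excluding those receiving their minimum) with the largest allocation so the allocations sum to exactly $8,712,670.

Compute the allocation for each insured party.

Fund the minimums — Bergstrom $959,860. Balance $7,752,810.
Balance split over remaining floor area 9,371: Halvorsen 5,339,519.34 → $5,339,520; Orozco 2,413,290.66 → $2,413,290.

Halvorsen: $5,339,520; Bergstrom: $959,860; Orozco: $2,413,290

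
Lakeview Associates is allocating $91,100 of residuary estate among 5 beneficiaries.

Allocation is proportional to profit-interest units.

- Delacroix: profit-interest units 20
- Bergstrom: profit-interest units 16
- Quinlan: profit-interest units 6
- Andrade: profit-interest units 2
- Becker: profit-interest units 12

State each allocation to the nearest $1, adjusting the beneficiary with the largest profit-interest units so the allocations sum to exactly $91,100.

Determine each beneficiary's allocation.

Delacroix: $32,535; Bergstrom: $26,029; Quinlan: $9,761; Andrade: $3,254; Becker: $19,521

Sum of profit-interest units: 56.
Proportional shares: Delacroix 20/56 × $91,100 = 32,535.71; Bergstrom 16/56 × $91,100 = 26,028.57; Quinlan 6/56 × $91,100 = 9,760.71; Andrade 2/56 × $91,100 = 3,253.57; Becker 12/56 × $91,100 = 19,521.43.
After rounding ($1): Delacroix $32,536; Bergstrom $26,029; Quinlan $9,761; Andrade $3,254; Becker $19,521. Sum = $91,101.
Difference $91,100 − $91,101 = −$1 applied to largest profit-interest units (Delacroix): Delacroix becomes $32,535.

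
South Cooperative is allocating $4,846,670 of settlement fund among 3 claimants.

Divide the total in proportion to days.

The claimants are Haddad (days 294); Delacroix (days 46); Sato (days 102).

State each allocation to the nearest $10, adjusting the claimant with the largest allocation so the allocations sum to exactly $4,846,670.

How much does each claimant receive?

Haddad: $3,223,810; Delacroix: $504,400; Sato: $1,118,460

Combined days = 442.
Unrounded shares: Haddad 294/442 × $4,846,670 = 3,223,803.12; Delacroix 46/442 × $4,846,670 = 504,404.57; Sato 102/442 × $4,846,670 = 1,118,462.31.
At nearest $10: Haddad $3,223,800; Delacroix $504,400; Sato $1,118,460. Sum = $4,846,660.
Difference $4,846,670 − $4,846,660 = +$10 applied to largest allocation (Haddad): Haddad becomes $3,223,810.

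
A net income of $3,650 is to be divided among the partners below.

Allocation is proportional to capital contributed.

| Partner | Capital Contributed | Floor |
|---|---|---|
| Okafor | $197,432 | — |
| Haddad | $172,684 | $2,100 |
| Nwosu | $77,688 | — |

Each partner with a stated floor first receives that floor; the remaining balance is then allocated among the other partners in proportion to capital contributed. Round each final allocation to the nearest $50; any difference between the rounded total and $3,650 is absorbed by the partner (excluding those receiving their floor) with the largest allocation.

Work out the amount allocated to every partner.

Minimums first: Haddad $2,100. Residual $1,550.
Residual split over remaining capital contributed 275,120: Okafor 1,112.31 → $1,100; Nwosu 437.69 → $450.

Okafor: $1,100; Haddad: $2,100; Nwosu: $450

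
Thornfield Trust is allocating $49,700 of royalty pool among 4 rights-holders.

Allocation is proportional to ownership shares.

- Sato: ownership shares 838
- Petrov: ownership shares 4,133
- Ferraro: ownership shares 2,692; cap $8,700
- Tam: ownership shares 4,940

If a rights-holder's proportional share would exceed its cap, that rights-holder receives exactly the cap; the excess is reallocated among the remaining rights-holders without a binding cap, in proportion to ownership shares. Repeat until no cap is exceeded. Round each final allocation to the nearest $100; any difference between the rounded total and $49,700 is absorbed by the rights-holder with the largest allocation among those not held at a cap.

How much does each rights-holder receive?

Combined ownership shares = 12,603.
Proportional shares (ignoring caps): Sato 3,304.66; Petrov 16,298.51; Ferraro 10,615.92; Tam 19,480.92.
Capped: Ferraro ($8,700); remaining pool $41,000 reallocated over remaining ownership shares 9,911.
Remaining shares: Sato 3,466.65 → $3,500; Petrov 17,097.47 → $17,100; Tam 20,435.88 → $20,400.

Sato: $3,500; Petrov: $17,100; Ferraro: $8,700; Tam: $20,400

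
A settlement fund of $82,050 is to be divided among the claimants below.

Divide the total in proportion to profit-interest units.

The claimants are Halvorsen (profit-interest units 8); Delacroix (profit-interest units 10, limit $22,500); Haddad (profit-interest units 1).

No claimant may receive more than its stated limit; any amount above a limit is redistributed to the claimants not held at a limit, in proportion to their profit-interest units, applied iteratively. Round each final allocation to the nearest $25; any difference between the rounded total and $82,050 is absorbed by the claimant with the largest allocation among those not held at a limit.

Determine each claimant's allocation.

Profit-interest units total: 19.
Pro-rata shares before constraints: Halvorsen 34,547.37; Delacroix 43,184.21; Haddad 4,318.42.
Cap binds for Delacroix ($22,500); residual $59,550 reallocated over remaining profit-interest units 9.
Redistributed shares: Halvorsen 52,933.33 → $52,925; Haddad 6,616.67 → $6,625.

Halvorsen: $52,925 | Delacroix: $22,500 | Haddad: $6,625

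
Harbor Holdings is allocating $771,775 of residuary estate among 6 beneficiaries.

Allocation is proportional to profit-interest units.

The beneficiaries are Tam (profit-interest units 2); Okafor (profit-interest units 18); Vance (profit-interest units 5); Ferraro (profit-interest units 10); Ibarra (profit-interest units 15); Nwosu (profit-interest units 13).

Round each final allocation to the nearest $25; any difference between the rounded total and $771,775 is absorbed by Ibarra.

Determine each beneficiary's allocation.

Combined profit-interest units = 63.
Proportional shares: Tam 2/63 × $771,775 = 24,500.79; Okafor 18/63 × $771,775 = 220,507.14; Vance 5/63 × $771,775 = 61,251.98; Ferraro 10/63 × $771,775 = 122,503.97; Ibarra 15/63 × $771,775 = 183,755.95; Nwosu 13/63 × $771,775 = 159,255.16.
At nearest $25: Tam $24,500; Okafor $220,500; Vance $61,250; Ferraro $122,500; Ibarra $183,750; Nwosu $159,250. Sum = $771,750.
Difference $771,775 − $771,750 = +$25 applied to Ibarra: Ibarra becomes $183,775.

Tam: $24,500; Okafor: $220,500; Vance: $61,250; Ferraro: $122,500; Ibarra: $183,775; Nwosu: $159,250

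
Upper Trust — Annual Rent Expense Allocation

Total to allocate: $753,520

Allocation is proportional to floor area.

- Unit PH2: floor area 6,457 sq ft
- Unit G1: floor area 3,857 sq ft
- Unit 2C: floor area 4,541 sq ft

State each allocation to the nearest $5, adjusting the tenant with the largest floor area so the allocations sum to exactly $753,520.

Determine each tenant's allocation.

Unit PH2: $327,535 | Unit G1: $195,645 | Unit 2C: $230,340

Floor area total: 14,855.
Unrounded shares: Unit PH2 6,457/14,855 × $753,520 = 327,531.38; Unit G1 3,857/14,855 × $753,520 = 195,646.36; Unit 2C 4,541/14,855 × $753,520 = 230,342.26.
After rounding ($5): Unit PH2 $327,530; Unit G1 $195,645; Unit 2C $230,340. Sum = $753,515.
Difference $753,520 − $753,515 = +$5 applied to largest floor area (Unit PH2): Unit PH2 becomes $327,535.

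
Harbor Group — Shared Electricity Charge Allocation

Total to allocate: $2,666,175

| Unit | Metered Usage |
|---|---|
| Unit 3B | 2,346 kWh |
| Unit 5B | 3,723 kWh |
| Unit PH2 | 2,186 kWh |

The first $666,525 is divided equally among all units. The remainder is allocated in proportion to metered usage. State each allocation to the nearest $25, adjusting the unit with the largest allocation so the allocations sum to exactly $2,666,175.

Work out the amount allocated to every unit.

$666,525 shared equally gives $222,175 per unit.
Remainder $1,999,650 by metered usage (total 8,255): Unit 3B 568,283.33 → $568,275; Unit 5B 901,840.94 → $901,850; Unit PH2 529,525.73 → $529,525.
Totals: Unit 3B $222,175 + $568,275 = $790,450; Unit 5B $222,175 + $901,850 = $1,124,025; Unit PH2 $222,175 + $529,525 = $751,700.

Unit 3B: $790,450; Unit 5B: $1,124,025; Unit PH2: $751,700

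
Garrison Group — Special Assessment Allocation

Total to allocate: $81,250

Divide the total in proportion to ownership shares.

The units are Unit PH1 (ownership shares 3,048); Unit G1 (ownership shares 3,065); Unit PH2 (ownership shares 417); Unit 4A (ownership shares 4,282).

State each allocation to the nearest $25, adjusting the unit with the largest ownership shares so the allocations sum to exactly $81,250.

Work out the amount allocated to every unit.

Unit PH1: $22,900 · Unit G1: $23,025 · Unit PH2: $3,125 · Unit 4A: $32,200

Total ownership shares = 10,812.
Raw shares: Unit PH1 3,048/10,812 × $81,250 = 22,905.11; Unit G1 3,065/10,812 × $81,250 = 23,032.86; Unit PH2 417/10,812 × $81,250 = 3,133.67; Unit 4A 4,282/10,812 × $81,250 = 32,178.37.
At nearest $25: Unit PH1 $22,900; Unit G1 $23,025; Unit PH2 $3,125; Unit 4A $32,175. Sum = $81,225.
Difference $81,250 − $81,225 = +$25 applied to largest ownership shares (Unit 4A): Unit 4A becomes $32,200.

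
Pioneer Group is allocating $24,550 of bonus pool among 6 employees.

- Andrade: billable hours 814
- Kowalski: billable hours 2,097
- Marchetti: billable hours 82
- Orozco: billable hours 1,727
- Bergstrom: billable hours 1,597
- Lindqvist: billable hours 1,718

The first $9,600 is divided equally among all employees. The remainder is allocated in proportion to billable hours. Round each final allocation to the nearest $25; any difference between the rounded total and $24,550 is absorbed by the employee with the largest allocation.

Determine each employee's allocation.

Equal tier: $9,600 ÷ 6 = $1,600 apiece.
Remainder $14,950 by billable hours (total 8,035): Andrade 1,514.54 → $1,525; Kowalski 3,901.70 → $3,900; Marchetti 152.57 → $150; Orozco 3,213.27 → $3,225; Bergstrom 2,971.39 → $2,975; Lindqvist 3,196.53 → $3,200.
Rounding difference −$25 on remainder applied to Kowalski.
Totals: Andrade $1,600 + $1,525 = $3,125; Kowalski $1,600 + $3,875 = $5,475; Marchetti $1,600 + $150 = $1,750; Orozco $1,600 + $3,225 = $4,825; Bergstrom $1,600 + $2,975 = $4,575; Lindqvist $1,600 + $3,200 = $4,800.

Andrade: $3,125; Kowalski: $5,475; Marchetti: $1,750; Orozco: $4,825; Bergstrom: $4,575; Lindqvist: $4,800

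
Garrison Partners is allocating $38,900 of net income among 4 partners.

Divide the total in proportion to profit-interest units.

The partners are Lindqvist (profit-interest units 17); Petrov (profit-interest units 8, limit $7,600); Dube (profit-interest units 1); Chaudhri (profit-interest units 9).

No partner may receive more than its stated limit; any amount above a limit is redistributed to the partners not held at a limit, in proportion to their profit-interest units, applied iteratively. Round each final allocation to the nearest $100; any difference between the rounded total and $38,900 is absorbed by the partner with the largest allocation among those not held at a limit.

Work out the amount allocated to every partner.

Sum of profit-interest units: 35.
Unconstrained shares: Lindqvist 18,894.29; Petrov 8,891.43; Dube 1,111.43; Chaudhri 10,002.86.
Held at cap: Petrov ($7,600); remaining pool $31,300 reallocated over remaining profit-interest units 27.
Shares after redistribution: Lindqvist 19,707.41 → $19,700; Dube 1,159.26 → $1,200; Chaudhri 10,433.33 → $10,400.

Lindqvist: $19,700 | Petrov: $7,600 | Dube: $1,200 | Chaudhri: $10,400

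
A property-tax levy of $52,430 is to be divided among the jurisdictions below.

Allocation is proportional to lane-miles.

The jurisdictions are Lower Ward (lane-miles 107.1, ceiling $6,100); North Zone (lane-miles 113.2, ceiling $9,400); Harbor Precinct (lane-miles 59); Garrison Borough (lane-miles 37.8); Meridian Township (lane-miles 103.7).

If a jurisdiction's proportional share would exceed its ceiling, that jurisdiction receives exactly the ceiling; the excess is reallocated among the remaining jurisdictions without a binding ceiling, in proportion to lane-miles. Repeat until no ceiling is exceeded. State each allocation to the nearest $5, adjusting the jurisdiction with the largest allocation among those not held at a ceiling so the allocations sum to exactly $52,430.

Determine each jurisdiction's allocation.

Combined lane-miles = 420.8.
Proportional shares (ignoring caps): Lower Ward 13,344.23; North Zone 14,104.27; Harbor Precinct 7,351.16; Garrison Borough 4,709.73; Meridian Township 12,920.61.
Held at cap: Lower Ward ($6,100), North Zone ($9,400); balance $36,930 reallocated over remaining lane-miles 200.5.
Remaining shares: Harbor Precinct 10,867.18 → $10,865; Garrison Borough 6,962.36 → $6,960; Meridian Township 19,100.45 → $19,100.
Rounding difference +$5 applied to Meridian Township → $19,105.

Lower Ward: $6,100 · North Zone: $9,400 · Harbor Precinct: $10,865 · Garrison Borough: $6,960 · Meridian Township: $19,105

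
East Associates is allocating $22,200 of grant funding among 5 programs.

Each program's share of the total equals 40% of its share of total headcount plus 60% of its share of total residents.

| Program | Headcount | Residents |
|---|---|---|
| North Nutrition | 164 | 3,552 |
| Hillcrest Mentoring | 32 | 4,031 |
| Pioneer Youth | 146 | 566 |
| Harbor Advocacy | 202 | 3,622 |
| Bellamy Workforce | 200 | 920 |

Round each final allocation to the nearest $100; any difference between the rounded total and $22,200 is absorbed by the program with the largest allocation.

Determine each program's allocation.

North Nutrition: $5,700 · Hillcrest Mentoring: $4,600 · Pioneer Youth: $2,300 · Harbor Advocacy: $6,200 · Bellamy Workforce: $3,400

Headcount total 744; residents total 12,691.
Combined weights (40% headcount + 60% residents): North Nutrition 0.2561; Hillcrest Mentoring 0.2078; Pioneer Youth 0.1053; Harbor Advocacy 0.2798; Bellamy Workforce 0.1510.
Proportional shares: North Nutrition 5,685.47; Hillcrest Mentoring 4,612.72; Pioneer Youth 2,336.63; Harbor Advocacy 6,212.48; Bellamy Workforce 3,352.69.
Rounded to nearest $100: North Nutrition $5,700; Hillcrest Mentoring $4,600; Pioneer Youth $2,300; Harbor Advocacy $6,200; Bellamy Workforce $3,400. Sum = $22,200.
No rounding difference to absorb.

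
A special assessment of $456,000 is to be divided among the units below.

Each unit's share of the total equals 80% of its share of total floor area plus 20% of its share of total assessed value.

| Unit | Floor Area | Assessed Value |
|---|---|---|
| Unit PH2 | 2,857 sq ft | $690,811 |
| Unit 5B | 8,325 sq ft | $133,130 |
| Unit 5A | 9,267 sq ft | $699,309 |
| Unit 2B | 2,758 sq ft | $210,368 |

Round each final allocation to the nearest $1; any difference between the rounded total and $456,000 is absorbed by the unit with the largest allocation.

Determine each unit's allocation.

Totals — floor area 23,207, assessed value 1,733,618.
Composite weights (80% floor area + 20% assessed value): Unit PH2 0.1782; Unit 5B 0.3023; Unit 5A 0.4001; Unit 2B 0.1193.
Pro-rata amounts: Unit PH2 81,251.63; Unit 5B 137,867.499; Unit 5A 182,460.00; Unit 2B 54,420.87.
Rounded to nearest $1: Unit PH2 $81,252; Unit 5B $137,867; Unit 5A $182,460; Unit 2B $54,421. Sum = $456,000.
Rounded total matches; no reconciliation needed.

Unit PH2: $81,252 | Unit 5B: $137,867 | Unit 5A: $182,460 | Unit 2B: $54,421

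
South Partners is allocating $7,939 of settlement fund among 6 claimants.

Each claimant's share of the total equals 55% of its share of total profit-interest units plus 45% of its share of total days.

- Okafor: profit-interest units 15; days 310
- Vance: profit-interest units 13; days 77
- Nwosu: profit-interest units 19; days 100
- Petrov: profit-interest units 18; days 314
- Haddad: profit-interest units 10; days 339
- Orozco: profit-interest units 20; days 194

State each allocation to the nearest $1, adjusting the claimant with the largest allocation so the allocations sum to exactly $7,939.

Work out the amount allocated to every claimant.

Profit-interest units total 95; days total 1,334.
Blended shares (55% profit-interest units + 45% days): Okafor 0.1914; Vance 0.1012; Nwosu 0.1437; Petrov 0.2101; Haddad 0.1723; Orozco 0.1812.
Raw shares: Okafor 1,519.64; Vance 803.73; Nwosu 1,141.10; Petrov 1,668.24; Haddad 1,367.49; Orozco 1,438.80.
At nearest $1: Okafor $1,520; Vance $804; Nwosu $1,141; Petrov $1,668; Haddad $1,367; Orozco $1,439. Sum = $7,939.
Rounded total matches; no reconciliation needed.

Okafor: $1,520 | Vance: $804 | Nwosu: $1,141 | Petrov: $1,668 | Haddad: $1,367 | Orozco: $1,439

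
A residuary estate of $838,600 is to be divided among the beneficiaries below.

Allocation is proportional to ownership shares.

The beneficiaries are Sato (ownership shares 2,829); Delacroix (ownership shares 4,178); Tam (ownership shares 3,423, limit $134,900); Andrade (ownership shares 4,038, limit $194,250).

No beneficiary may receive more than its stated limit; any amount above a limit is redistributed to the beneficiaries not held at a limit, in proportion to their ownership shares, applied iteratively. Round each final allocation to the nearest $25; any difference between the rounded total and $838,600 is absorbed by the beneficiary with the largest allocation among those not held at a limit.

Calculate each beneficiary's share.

Sato: $205,675; Delacroix: $303,775; Tam: $134,900; Andrade: $194,250

Total ownership shares = 14,468.
Pro-rata shares before constraints: Sato 163,975.63; Delacroix 242,166.91; Tam 198,405.29; Andrade 234,052.17.
Capped: Tam ($134,900), Andrade ($194,250); residual $509,450 reallocated over remaining ownership shares 7,007.
Shares after redistribution: Sato 205,684.89 → $205,675; Delacroix 303,765.11 → $303,775.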